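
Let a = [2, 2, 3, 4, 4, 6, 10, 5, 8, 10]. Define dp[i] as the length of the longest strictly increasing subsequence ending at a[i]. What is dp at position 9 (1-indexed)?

5

dp[i] = 1 + max{dp[j] : j<i, a[j]<a[i]} (or 1 if no such j):
i:      1  2  3  4  5  6  7  8  9 10
a[i]:   2  2  3  4  4  6 10  5  8 10
dp:     1  1  2  3  3  4  5  4  5  6
At index 9 the value is 5.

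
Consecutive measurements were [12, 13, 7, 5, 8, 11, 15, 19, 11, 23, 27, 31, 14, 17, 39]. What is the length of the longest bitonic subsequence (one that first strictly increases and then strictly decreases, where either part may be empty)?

inc[i] = longest strictly increasing subsequence ending at i; dec[i] = longest strictly decreasing subsequence starting at i:
i:      1  2  3  4  5  6  7  8  9 10 11 12 13 14 15
a[i]:  12 13  7  5  8 11 15 19 11 23 27 31 14 17 39
inc:    1  2  1  1  2  3  4  5  3  6  7  8  4  5  9
dec:    3  3  2  1  1  1  2  2  1  2  2  2  1  1  1
Best peak at i=12 (value 31): inc=8, dec=2, length 8+2−1 = 9.

9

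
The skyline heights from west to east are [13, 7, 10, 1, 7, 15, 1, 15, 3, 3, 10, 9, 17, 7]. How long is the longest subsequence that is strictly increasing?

Let dp[i] be the length of the longest such subsequence ending at index i:
i:      1  2  3  4  5  6  7  8  9 10 11 12 13 14
a[i]:  13  7 10  1  7 15  1 15  3  3 10  9 17  7
dp:     1  1  2  1  2  3  1  3  2  2  3  3  4  3
Maximum dp value is 4.

4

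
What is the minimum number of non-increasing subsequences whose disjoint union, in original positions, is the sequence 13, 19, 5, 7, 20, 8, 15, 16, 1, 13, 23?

The minimum number of non-increasing subsequences covering a sequence equals the length of its longest strictly increasing subsequence.
LIS length is 6 (e.g. 5, 7, 8, 15, 16, 23), so 6 piles are needed.

6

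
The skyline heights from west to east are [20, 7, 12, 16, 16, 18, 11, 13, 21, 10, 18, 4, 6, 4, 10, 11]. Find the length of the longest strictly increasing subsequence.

Track the smallest tail for each achievable length (strict):
20 → extends → [20]
7 → replaces 20 → [7]
12 → extends → [7, 12]
16 → extends → [7, 12, 16]
16 → already a tail → [7, 12, 16]
18 → extends → [7, 12, 16, 18]
11 → replaces 12 → [7, 11, 16, 18]
13 → replaces 16 → [7, 11, 13, 18]
21 → extends → [7, 11, 13, 18, 21]
10 → replaces 11 → [7, 10, 13, 18, 21]
18 → already a tail → [7, 10, 13, 18, 21]
4 → replaces 7 → [4, 10, 13, 18, 21]
6 → replaces 10 → [4, 6, 13, 18, 21]
4 → already a tail → [4, 6, 13, 18, 21]
10 → replaces 13 → [4, 6, 10, 18, 21]
11 → replaces 18 → [4, 6, 10, 11, 21]
Five tails, so the longest strictly increasing subsequence has length 5 (e.g. 7, 12, 16, 18, 21).

5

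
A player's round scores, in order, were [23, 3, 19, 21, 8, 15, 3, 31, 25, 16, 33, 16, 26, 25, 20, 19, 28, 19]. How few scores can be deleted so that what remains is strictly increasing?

12

Fewest deletions = n − (longest strictly increasing subsequence).
Patience tails:
23 → extends → [23]
3 → replaces 23 → [3]
19 → extends → [3, 19]
21 → extends → [3, 19, 21]
8 → replaces 19 → [3, 8, 21]
15 → replaces 21 → [3, 8, 15]
3 → already a tail → [3, 8, 15]
31 → extends → [3, 8, 15, 31]
25 → replaces 31 → [3, 8, 15, 25]
16 → replaces 25 → [3, 8, 15, 16]
33 → extends → [3, 8, 15, 16, 33]
16 → already a tail → [3, 8, 15, 16, 33]
26 → replaces 33 → [3, 8, 15, 16, 26]
25 → replaces 26 → [3, 8, 15, 16, 25]
20 → replaces 25 → [3, 8, 15, 16, 20]
19 → replaces 20 → [3, 8, 15, 16, 19]
28 → extends → [3, 8, 15, 16, 19, 28]
19 → already a tail → [3, 8, 15, 16, 19, 28]
Longest strictly increasing subsequence has length 6, so deletions = 18 − 6 = 12.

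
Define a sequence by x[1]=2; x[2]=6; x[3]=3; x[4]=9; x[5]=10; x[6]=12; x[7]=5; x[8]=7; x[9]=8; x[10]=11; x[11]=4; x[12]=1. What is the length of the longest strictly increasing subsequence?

6

Track the smallest tail for each achievable length (strict):
2 → extends → [2]
6 → extends → [2, 6]
3 → replaces 6 → [2, 3]
9 → extends → [2, 3, 9]
10 → extends → [2, 3, 9, 10]
12 → extends → [2, 3, 9, 10, 12]
5 → replaces 9 → [2, 3, 5, 10, 12]
7 → replaces 10 → [2, 3, 5, 7, 12]
8 → replaces 12 → [2, 3, 5, 7, 8]
11 → extends → [2, 3, 5, 7, 8, 11]
4 → replaces 5 → [2, 3, 4, 7, 8, 11]
1 → replaces 2 → [1, 3, 4, 7, 8, 11]
Six tails, so the longest strictly increasing subsequence has length 6 (e.g. 2, 3, 5, 7, 8, 11).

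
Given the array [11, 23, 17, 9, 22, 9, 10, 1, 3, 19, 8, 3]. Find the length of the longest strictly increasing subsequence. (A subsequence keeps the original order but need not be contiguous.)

Let dp[i] be the length of the longest such subsequence ending at index i:
i:      1  2  3  4  5  6  7  8  9 10 11 12
a[i]:  11 23 17  9 22  9 10  1  3 19  8  3
dp:     1  2  2  1  3  1  2  1  2  3  3  2
Maximum dp value is 3.

3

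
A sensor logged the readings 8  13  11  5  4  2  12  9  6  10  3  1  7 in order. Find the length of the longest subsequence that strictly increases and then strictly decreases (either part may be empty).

inc[i] = longest strictly increasing subsequence ending at i; dec[i] = longest strictly decreasing subsequence starting at i:
i:      1  2  3  4  5  6  7  8  9 10 11 12 13
a[i]:   8 13 11  5  4  2 12  9  6 10  3  1  7
inc:    1  2  2  1  1  1  3  2  2  3  2  1  3
dec:    5  6  5  4  3  2  5  4  3  3  2  1  1
Best peak at i=2 (value 13): inc=2, dec=6, length 2+6−1 = 7.

7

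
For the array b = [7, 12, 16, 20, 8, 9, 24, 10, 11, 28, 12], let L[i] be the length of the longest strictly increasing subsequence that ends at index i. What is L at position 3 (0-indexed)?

4

dp[i] = 1 + max{dp[j] : j<i, b[j]<b[i]} (or 1 if no such j):
i:      0  1  2  3  4  5  6  7  8  9 10
b[i]:   7 12 16 20  8  9 24 10 11 28 12
dp:     1  2  3  4  2  3  5  4  5  6  6
At index 3 the value is 4.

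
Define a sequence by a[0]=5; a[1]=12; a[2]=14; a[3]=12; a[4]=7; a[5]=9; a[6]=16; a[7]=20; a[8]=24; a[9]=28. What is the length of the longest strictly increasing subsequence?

Let dp[i] be the length of the longest such subsequence ending at index i:
i:      0  1  2  3  4  5  6  7  8  9
a[i]:   5 12 14 12  7  9 16 20 24 28
dp:     1  2  3  2  2  3  4  5  6  7
Maximum dp value is 7.

7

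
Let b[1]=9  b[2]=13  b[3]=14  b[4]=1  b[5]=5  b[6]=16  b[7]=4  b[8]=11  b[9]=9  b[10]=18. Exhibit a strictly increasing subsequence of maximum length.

Patience tails give the LIS length; then backtrack through the dp parents:
9 → extends → [9]
13 → extends → [9, 13]
14 → extends → [9, 13, 14]
1 → replaces 9 → [1, 13, 14]
5 → replaces 13 → [1, 5, 14]
16 → extends → [1, 5, 14, 16]
4 → replaces 5 → [1, 4, 14, 16]
11 → replaces 14 → [1, 4, 11, 16]
9 → replaces 11 → [1, 4, 9, 16]
18 → extends → [1, 4, 9, 16, 18]
Length 5; one witness is 9, 13, 14, 16, 18.

9, 13, 14, 16, 18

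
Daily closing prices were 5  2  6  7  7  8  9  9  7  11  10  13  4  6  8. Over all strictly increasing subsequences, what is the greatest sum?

Let S[i] be the best sum of a strictly increasing subsequence ending at i:
i:      1  2  3  4  5  6  7  8  9 10 11 12 13 14 15
a[i]:   5  2  6  7  7  8  9  9  7 11 10 13  4  6  8
S:      5  2 11 18 18 26 35 35 18 46 45 59  6 12 26
Maximum is 59 (e.g. 5 + 6 + 7 + 8 + 9 + 11 + 13).

59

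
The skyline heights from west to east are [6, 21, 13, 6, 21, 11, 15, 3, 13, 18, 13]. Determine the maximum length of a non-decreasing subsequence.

Track the smallest tail for each achievable length (allowing ties):
6 → extends → [6]
21 → extends → [6, 21]
13 → replaces 21 → [6, 13]
6 → replaces 13 → [6, 6]
21 → extends → [6, 6, 21]
11 → replaces 21 → [6, 6, 11]
15 → extends → [6, 6, 11, 15]
3 → replaces 6 → [3, 6, 11, 15]
13 → replaces 15 → [3, 6, 11, 13]
18 → extends → [3, 6, 11, 13, 18]
13 → replaces 18 → [3, 6, 11, 13, 13]
Five tails, so the longest non-decreasing subsequence has length 5 (e.g. 6, 6, 11, 15, 18).

5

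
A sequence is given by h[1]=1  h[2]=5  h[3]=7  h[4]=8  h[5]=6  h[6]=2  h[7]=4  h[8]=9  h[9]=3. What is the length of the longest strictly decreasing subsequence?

Let dp[i] be the longest strictly decreasing subsequence ending at i:
i:     1 2 3 4 5 6 7 8 9
h[i]:  1 5 7 8 6 2 4 9 3
dp:    1 1 1 1 2 3 3 1 4
Maximum is 4.

4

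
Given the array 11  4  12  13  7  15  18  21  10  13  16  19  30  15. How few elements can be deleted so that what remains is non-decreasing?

7

Fewest deletions = n − (longest non-decreasing subsequence).
i:      1  2  3  4  5  6  7  8  9 10 11 12 13 14
a[i]:  11  4 12 13  7 15 18 21 10 13 16 19 30 15
dp:     1  1  2  3  2  4  5  6  3  4  5  6  7  5
max dp = 7, so deletions = 14 − 7 = 7.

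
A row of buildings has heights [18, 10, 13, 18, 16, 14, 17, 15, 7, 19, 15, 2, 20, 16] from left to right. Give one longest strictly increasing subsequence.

10, 13, 16, 17, 19, 20

Patience tails give the LIS length; then backtrack through the dp parents:
18 → extends → [18]
10 → replaces 18 → [10]
13 → extends → [10, 13]
18 → extends → [10, 13, 18]
16 → replaces 18 → [10, 13, 16]
14 → replaces 16 → [10, 13, 14]
17 → extends → [10, 13, 14, 17]
15 → replaces 17 → [10, 13, 14, 15]
7 → replaces 10 → [7, 13, 14, 15]
19 → extends → [7, 13, 14, 15, 19]
15 → already a tail → [7, 13, 14, 15, 19]
2 → replaces 7 → [2, 13, 14, 15, 19]
20 → extends → [2, 13, 14, 15, 19, 20]
16 → replaces 19 → [2, 13, 14, 15, 16, 20]
Length 6; one witness is 10, 13, 16, 17, 19, 20.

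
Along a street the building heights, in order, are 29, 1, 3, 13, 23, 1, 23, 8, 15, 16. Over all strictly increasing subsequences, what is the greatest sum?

Let S[i] be the best sum of a strictly increasing subsequence ending at i:
i:      1  2  3  4  5  6  7  8  9 10
a[i]:  29  1  3 13 23  1 23  8 15 16
S:     29  1  4 17 40  1 40 12 32 48
Maximum is 48 (e.g. 1 + 3 + 13 + 15 + 16).

48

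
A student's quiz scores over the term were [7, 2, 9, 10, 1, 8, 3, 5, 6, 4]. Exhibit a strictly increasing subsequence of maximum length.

2, 3, 5, 6

Patience tails give the LIS length; then backtrack through the dp parents:
7 → extends → [7]
2 → replaces 7 → [2]
9 → extends → [2, 9]
10 → extends → [2, 9, 10]
1 → replaces 2 → [1, 9, 10]
8 → replaces 9 → [1, 8, 10]
3 → replaces 8 → [1, 3, 10]
5 → replaces 10 → [1, 3, 5]
6 → extends → [1, 3, 5, 6]
4 → replaces 5 → [1, 3, 4, 6]
Length 4; one witness is 2, 3, 5, 6.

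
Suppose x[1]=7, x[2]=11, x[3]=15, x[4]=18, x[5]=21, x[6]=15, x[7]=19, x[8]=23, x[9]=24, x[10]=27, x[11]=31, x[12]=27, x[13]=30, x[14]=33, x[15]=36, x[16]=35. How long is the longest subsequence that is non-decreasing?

12

Let dp[i] be the length of the longest such subsequence ending at index i:
i:      1  2  3  4  5  6  7  8  9 10 11 12 13 14 15 16
x[i]:   7 11 15 18 21 15 19 23 24 27 31 27 30 33 36 35
dp:     1  2  3  4  5  4  5  6  7  8  9  9 10 11 12 12
Maximum dp value is 12.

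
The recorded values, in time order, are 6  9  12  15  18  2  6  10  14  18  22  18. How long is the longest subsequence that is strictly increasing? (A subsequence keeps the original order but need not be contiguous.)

6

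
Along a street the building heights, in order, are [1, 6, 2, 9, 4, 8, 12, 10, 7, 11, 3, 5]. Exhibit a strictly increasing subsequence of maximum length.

1, 2, 4, 8, 10, 11

Patience tails give the LIS length; then backtrack through the dp parents:
1 → extends → [1]
6 → extends → [1, 6]
2 → replaces 6 → [1, 2]
9 → extends → [1, 2, 9]
4 → replaces 9 → [1, 2, 4]
8 → extends → [1, 2, 4, 8]
12 → extends → [1, 2, 4, 8, 12]
10 → replaces 12 → [1, 2, 4, 8, 10]
7 → replaces 8 → [1, 2, 4, 7, 10]
11 → extends → [1, 2, 4, 7, 10, 11]
3 → replaces 4 → [1, 2, 3, 7, 10, 11]
5 → replaces 7 → [1, 2, 3, 5, 10, 11]
Length 6; one witness is 1, 2, 4, 8, 10, 11.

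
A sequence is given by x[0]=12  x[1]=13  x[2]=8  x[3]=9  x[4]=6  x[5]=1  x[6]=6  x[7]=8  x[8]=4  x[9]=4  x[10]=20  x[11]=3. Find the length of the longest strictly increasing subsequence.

Track the smallest tail for each achievable length (strict):
12 → extends → [12]
13 → extends → [12, 13]
8 → replaces 12 → [8, 13]
9 → replaces 13 → [8, 9]
6 → replaces 8 → [6, 9]
1 → replaces 6 → [1, 9]
6 → replaces 9 → [1, 6]
8 → extends → [1, 6, 8]
4 → replaces 6 → [1, 4, 8]
4 → already a tail → [1, 4, 8]
20 → extends → [1, 4, 8, 20]
3 → replaces 4 → [1, 3, 8, 20]
Four tails, so the longest strictly increasing subsequence has length 4 (e.g. 1, 6, 8, 20).

4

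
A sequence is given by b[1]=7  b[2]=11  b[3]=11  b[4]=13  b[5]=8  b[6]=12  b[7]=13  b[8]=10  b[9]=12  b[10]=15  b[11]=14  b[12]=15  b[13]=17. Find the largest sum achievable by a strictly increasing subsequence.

89

Let S[i] be the best sum of a strictly increasing subsequence ending at i:
i:      1  2  3  4  5  6  7  8  9 10 11 12 13
b[i]:   7 11 11 13  8 12 13 10 12 15 14 15 17
S:      7 18 18 31 15 30 43 25 37 58 57 72 89
Maximum is 89 (e.g. 7 + 11 + 12 + 13 + 14 + 15 + 17).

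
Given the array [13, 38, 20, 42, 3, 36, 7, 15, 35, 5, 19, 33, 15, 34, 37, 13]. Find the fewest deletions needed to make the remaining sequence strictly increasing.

Fewest deletions = n − (longest strictly increasing subsequence).
i:      1  2  3  4  5  6  7  8  9 10 11 12 13 14 15 16
a[i]:  13 38 20 42  3 36  7 15 35  5 19 33 15 34 37 13
dp:     1  2  2  3  1  3  2  3  4  2  4  5  3  6  7  3
max dp = 7, so deletions = 16 − 7 = 9.

9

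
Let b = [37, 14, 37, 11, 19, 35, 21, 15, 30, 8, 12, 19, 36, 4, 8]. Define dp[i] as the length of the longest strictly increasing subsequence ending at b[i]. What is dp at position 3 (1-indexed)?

2

dp[i] = 1 + max{dp[j] : j<i, b[j]<b[i]} (or 1 if no such j):
i:      1  2  3  4  5  6  7  8  9 10 11 12 13 14 15
b[i]:  37 14 37 11 19 35 21 15 30  8 12 19 36  4  8
dp:     1  1  2  1  2  3  3  2  4  1  2  3  5  1  2
At index 3 the value is 2.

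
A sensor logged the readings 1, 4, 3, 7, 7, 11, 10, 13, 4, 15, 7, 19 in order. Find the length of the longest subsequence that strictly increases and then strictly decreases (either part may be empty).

7

inc[i] = longest strictly increasing subsequence ending at i; dec[i] = longest strictly decreasing subsequence starting at i:
i:      1  2  3  4  5  6  7  8  9 10 11 12
a[i]:   1  4  3  7  7 11 10 13  4 15  7 19
inc:    1  2  2  3  3  4  4  5  3  6  4  7
dec:    1  2  1  2  2  3  2  2  1  2  1  1
Best peak at i=10 (value 15): inc=6, dec=2, length 6+2−1 = 7.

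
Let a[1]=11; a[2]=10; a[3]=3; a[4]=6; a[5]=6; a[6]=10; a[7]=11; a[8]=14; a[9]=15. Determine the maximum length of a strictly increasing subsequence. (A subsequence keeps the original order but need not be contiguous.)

Track the smallest tail for each achievable length (strict):
11 → extends → [11]
10 → replaces 11 → [10]
3 → replaces 10 → [3]
6 → extends → [3, 6]
6 → already a tail → [3, 6]
10 → extends → [3, 6, 10]
11 → extends → [3, 6, 10, 11]
14 → extends → [3, 6, 10, 11, 14]
15 → extends → [3, 6, 10, 11, 14, 15]
Six tails, so the longest strictly increasing subsequence has length 6 (e.g. 3, 6, 10, 11, 14, 15).

6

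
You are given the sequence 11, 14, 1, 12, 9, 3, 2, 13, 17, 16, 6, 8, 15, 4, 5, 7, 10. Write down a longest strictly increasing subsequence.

Patience tails give the LIS length; then backtrack through the dp parents:
11 → extends → [11]
14 → extends → [11, 14]
1 → replaces 11 → [1, 14]
12 → replaces 14 → [1, 12]
9 → replaces 12 → [1, 9]
3 → replaces 9 → [1, 3]
2 → replaces 3 → [1, 2]
13 → extends → [1, 2, 13]
17 → extends → [1, 2, 13, 17]
16 → replaces 17 → [1, 2, 13, 16]
6 → replaces 13 → [1, 2, 6, 16]
8 → replaces 16 → [1, 2, 6, 8]
15 → extends → [1, 2, 6, 8, 15]
4 → replaces 6 → [1, 2, 4, 8, 15]
5 → replaces 8 → [1, 2, 4, 5, 15]
7 → replaces 15 → [1, 2, 4, 5, 7]
10 → extends → [1, 2, 4, 5, 7, 10]
Length 6; one witness is 1, 3, 4, 5, 7, 10.

1, 3, 4, 5, 7, 10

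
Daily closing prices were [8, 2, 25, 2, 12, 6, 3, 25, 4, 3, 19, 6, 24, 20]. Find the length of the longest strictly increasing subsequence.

5

Let dp[i] be the length of the longest such subsequence ending at index i:
i:      1  2  3  4  5  6  7  8  9 10 11 12 13 14
a[i]:   8  2 25  2 12  6  3 25  4  3 19  6 24 20
dp:     1  1  2  1  2  2  2  3  3  2  4  4  5  5
Maximum dp value is 5.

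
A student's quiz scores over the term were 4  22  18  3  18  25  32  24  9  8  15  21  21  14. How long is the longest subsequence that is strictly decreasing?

4

Negate each value so 'decreasing' becomes 'increasing', then run patience tails on the negated sequence:
-4 → extends → [-4]
-22 → replaces -4 → [-22]
-18 → extends → [-22, -18]
-3 → extends → [-22, -18, -3]
-18 → already a tail → [-22, -18, -3]
-25 → replaces -22 → [-25, -18, -3]
-32 → replaces -25 → [-32, -18, -3]
-24 → replaces -18 → [-32, -24, -3]
-9 → replaces -3 → [-32, -24, -9]
-8 → extends → [-32, -24, -9, -8]
-15 → replaces -9 → [-32, -24, -15, -8]
-21 → replaces -15 → [-32, -24, -21, -8]
-21 → already a tail → [-32, -24, -21, -8]
-14 → replaces -8 → [-32, -24, -21, -14]
Four tails, so the longest strictly decreasing subsequence of the original has length 4.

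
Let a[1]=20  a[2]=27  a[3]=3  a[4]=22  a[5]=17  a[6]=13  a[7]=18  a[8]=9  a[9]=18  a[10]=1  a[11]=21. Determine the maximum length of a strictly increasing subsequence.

4

Let dp[i] be the length of the longest such subsequence ending at index i:
i:      1  2  3  4  5  6  7  8  9 10 11
a[i]:  20 27  3 22 17 13 18  9 18  1 21
dp:     1  2  1  2  2  2  3  2  3  1  4
Maximum dp value is 4.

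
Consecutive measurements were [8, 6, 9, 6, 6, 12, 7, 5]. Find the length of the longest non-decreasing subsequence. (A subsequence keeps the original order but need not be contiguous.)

4

Let dp[i] be the length of the longest such subsequence ending at index i:
i:      1  2  3  4  5  6  7  8
a[i]:   8  6  9  6  6 12  7  5
dp:     1  1  2  2  3  4  4  1
Maximum dp value is 4.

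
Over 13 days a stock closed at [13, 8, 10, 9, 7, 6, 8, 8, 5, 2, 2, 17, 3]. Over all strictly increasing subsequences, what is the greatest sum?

Let S[i] be the best sum of a strictly increasing subsequence ending at i:
i:      1  2  3  4  5  6  7  8  9 10 11 12 13
a[i]:  13  8 10  9  7  6  8  8  5  2  2 17  3
S:     13  8 18 17  7  6 15 15  5  2  2 35  5
Maximum is 35 (e.g. 8 + 10 + 17).

35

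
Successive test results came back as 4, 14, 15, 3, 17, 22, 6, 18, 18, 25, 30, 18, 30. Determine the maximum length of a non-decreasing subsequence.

9

Track the smallest tail for each achievable length (allowing ties):
4 → extends → [4]
14 → extends → [4, 14]
15 → extends → [4, 14, 15]
3 → replaces 4 → [3, 14, 15]
17 → extends → [3, 14, 15, 17]
22 → extends → [3, 14, 15, 17, 22]
6 → replaces 14 → [3, 6, 15, 17, 22]
18 → replaces 22 → [3, 6, 15, 17, 18]
18 → extends → [3, 6, 15, 17, 18, 18]
25 → extends → [3, 6, 15, 17, 18, 18, 25]
30 → extends → [3, 6, 15, 17, 18, 18, 25, 30]
18 → replaces 25 → [3, 6, 15, 17, 18, 18, 18, 30]
30 → extends → [3, 6, 15, 17, 18, 18, 18, 30, 30]
Nine tails, so the longest non-decreasing subsequence has length 9 (e.g. 4, 14, 15, 17, 18, 18, 25, 30, 30).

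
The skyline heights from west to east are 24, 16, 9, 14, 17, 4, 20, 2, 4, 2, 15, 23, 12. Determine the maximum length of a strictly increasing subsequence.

5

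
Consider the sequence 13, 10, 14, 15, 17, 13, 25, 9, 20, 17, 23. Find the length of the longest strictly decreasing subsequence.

Negate each value so 'decreasing' becomes 'increasing', then run patience tails on the negated sequence:
-13 → extends → [-13]
-10 → extends → [-13, -10]
-14 → replaces -13 → [-14, -10]
-15 → replaces -14 → [-15, -10]
-17 → replaces -15 → [-17, -10]
-13 → replaces -10 → [-17, -13]
-25 → replaces -17 → [-25, -13]
-9 → extends → [-25, -13, -9]
-20 → replaces -13 → [-25, -20, -9]
-17 → replaces -9 → [-25, -20, -17]
-23 → replaces -20 → [-25, -23, -17]
Three tails, so the longest strictly decreasing subsequence of the original has length 3.

3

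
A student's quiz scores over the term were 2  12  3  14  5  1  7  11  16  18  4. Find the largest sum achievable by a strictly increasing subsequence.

Let S[i] be the best sum of a strictly increasing subsequence ending at i:
i:      1  2  3  4  5  6  7  8  9 10 11
a[i]:   2 12  3 14  5  1  7 11 16 18  4
S:      2 14  5 28 10  1 17 28 44 62  9
Maximum is 62 (e.g. 2 + 3 + 5 + 7 + 11 + 16 + 18).

62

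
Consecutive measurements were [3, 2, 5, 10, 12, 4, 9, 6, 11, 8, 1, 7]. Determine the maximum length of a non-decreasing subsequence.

4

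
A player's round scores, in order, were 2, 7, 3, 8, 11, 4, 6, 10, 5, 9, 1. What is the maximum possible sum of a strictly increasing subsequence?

Let S[i] be the best sum of a strictly increasing subsequence ending at i:
i:      1  2  3  4  5  6  7  8  9 10 11
a[i]:   2  7  3  8 11  4  6 10  5  9  1
S:      2  9  5 17 28  9 15 27 14 26  1
Maximum is 28 (e.g. 2 + 7 + 8 + 11).

28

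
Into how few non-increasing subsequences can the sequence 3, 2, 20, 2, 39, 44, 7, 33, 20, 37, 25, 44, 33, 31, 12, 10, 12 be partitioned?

5

Place each on the leftmost legal pile:
3 → new pile 1 (tops now [3])
2 → pile 1 (tops now [2])
20 → new pile 2 (tops now [2, 20])
2 → pile 1 (tops now [2, 20])
39 → new pile 3 (tops now [2, 20, 39])
44 → new pile 4 (tops now [2, 20, 39, 44])
7 → pile 2 (tops now [2, 7, 39, 44])
33 → pile 3 (tops now [2, 7, 33, 44])
20 → pile 3 (tops now [2, 7, 20, 44])
37 → pile 4 (tops now [2, 7, 20, 37])
25 → pile 4 (tops now [2, 7, 20, 25])
44 → new pile 5 (tops now [2, 7, 20, 25, 44])
33 → pile 5 (tops now [2, 7, 20, 25, 33])
31 → pile 5 (tops now [2, 7, 20, 25, 31])
12 → pile 3 (tops now [2, 7, 12, 25, 31])
10 → pile 3 (tops now [2, 7, 10, 25, 31])
12 → pile 4 (tops now [2, 7, 10, 12, 31])
Five piles.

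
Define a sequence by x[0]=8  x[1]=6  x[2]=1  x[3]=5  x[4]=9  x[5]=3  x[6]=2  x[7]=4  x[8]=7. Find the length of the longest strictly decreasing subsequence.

Negate each value so 'decreasing' becomes 'increasing', then run patience tails on the negated sequence:
-8 → extends → [-8]
-6 → extends → [-8, -6]
-1 → extends → [-8, -6, -1]
-5 → replaces -1 → [-8, -6, -5]
-9 → replaces -8 → [-9, -6, -5]
-3 → extends → [-9, -6, -5, -3]
-2 → extends → [-9, -6, -5, -3, -2]
-4 → replaces -3 → [-9, -6, -5, -4, -2]
-7 → replaces -6 → [-9, -7, -5, -4, -2]
Five tails, so the longest strictly decreasing subsequence of the original has length 5.

5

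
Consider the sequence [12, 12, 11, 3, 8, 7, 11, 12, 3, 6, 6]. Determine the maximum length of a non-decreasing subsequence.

4

Let dp[i] be the length of the longest such subsequence ending at index i:
i:      1  2  3  4  5  6  7  8  9 10 11
a[i]:  12 12 11  3  8  7 11 12  3  6  6
dp:     1  2  1  1  2  2  3  4  2  3  4
Maximum dp value is 4.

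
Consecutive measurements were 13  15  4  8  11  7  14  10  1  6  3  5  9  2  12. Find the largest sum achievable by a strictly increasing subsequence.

Let S[i] be the best sum of a strictly increasing subsequence ending at i:
i:      1  2  3  4  5  6  7  8  9 10 11 12 13 14 15
a[i]:  13 15  4  8 11  7 14 10  1  6  3  5  9  2 12
S:     13 28  4 12 23 11 37 22  1 10  4  9 21  3 35
Maximum is 37 (e.g. 4 + 8 + 11 + 14).

37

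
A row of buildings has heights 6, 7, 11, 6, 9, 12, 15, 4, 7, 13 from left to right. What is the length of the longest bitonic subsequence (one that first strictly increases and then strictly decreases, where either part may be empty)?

6

inc[i] = longest strictly increasing subsequence ending at i; dec[i] = longest strictly decreasing subsequence starting at i:
i:      1  2  3  4  5  6  7  8  9 10
a[i]:   6  7 11  6  9 12 15  4  7 13
inc:    1  2  3  1  3  4  5  1  2  5
dec:    2  3  3  2  2  2  2  1  1  1
Best peak at i=7 (value 15): inc=5, dec=2, length 5+2−1 = 6.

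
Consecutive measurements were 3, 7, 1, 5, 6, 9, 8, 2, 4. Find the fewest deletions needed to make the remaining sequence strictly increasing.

Fewest deletions = n − (longest strictly increasing subsequence).
Patience tails:
3 → extends → [3]
7 → extends → [3, 7]
1 → replaces 3 → [1, 7]
5 → replaces 7 → [1, 5]
6 → extends → [1, 5, 6]
9 → extends → [1, 5, 6, 9]
8 → replaces 9 → [1, 5, 6, 8]
2 → replaces 5 → [1, 2, 6, 8]
4 → replaces 6 → [1, 2, 4, 8]
Longest strictly increasing subsequence has length 4, so deletions = 9 − 4 = 5.

5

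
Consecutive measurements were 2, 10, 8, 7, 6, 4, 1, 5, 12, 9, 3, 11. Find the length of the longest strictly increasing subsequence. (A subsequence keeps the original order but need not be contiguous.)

5

Let dp[i] be the length of the longest such subsequence ending at index i:
i:      1  2  3  4  5  6  7  8  9 10 11 12
a[i]:   2 10  8  7  6  4  1  5 12  9  3 11
dp:     1  2  2  2  2  2  1  3  4  4  2  5
Maximum dp value is 5.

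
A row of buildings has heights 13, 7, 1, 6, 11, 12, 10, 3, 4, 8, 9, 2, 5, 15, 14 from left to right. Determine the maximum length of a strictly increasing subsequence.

6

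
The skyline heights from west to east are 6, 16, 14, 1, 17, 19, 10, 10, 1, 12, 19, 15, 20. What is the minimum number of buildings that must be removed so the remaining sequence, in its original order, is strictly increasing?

Fewest deletions = n − (longest strictly increasing subsequence).
Patience tails:
6 → extends → [6]
16 → extends → [6, 16]
14 → replaces 16 → [6, 14]
1 → replaces 6 → [1, 14]
17 → extends → [1, 14, 17]
19 → extends → [1, 14, 17, 19]
10 → replaces 14 → [1, 10, 17, 19]
10 → already a tail → [1, 10, 17, 19]
1 → already a tail → [1, 10, 17, 19]
12 → replaces 17 → [1, 10, 12, 19]
19 → already a tail → [1, 10, 12, 19]
15 → replaces 19 → [1, 10, 12, 15]
20 → extends → [1, 10, 12, 15, 20]
Longest strictly increasing subsequence has length 5, so deletions = 13 − 5 = 8.

8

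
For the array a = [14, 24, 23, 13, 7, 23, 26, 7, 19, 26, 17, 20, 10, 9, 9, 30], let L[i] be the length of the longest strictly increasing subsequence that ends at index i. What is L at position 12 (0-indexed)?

2

dp[i] = 1 + max{dp[j] : j<i, a[j]<a[i]} (or 1 if no such j):
i:      0  1  2  3  4  5  6  7  8  9 10 11 12 13 14 15
a[i]:  14 24 23 13  7 23 26  7 19 26 17 20 10  9  9 30
dp:     1  2  2  1  1  2  3  1  2  3  2  3  2  2  2  4
At index 12 the value is 2.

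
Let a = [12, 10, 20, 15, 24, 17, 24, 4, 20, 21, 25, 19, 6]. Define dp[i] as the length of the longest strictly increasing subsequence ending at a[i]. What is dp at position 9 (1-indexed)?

dp[i] = 1 + max{dp[j] : j<i, a[j]<a[i]} (or 1 if no such j):
i:      1  2  3  4  5  6  7  8  9 10 11 12 13
a[i]:  12 10 20 15 24 17 24  4 20 21 25 19  6
dp:     1  1  2  2  3  3  4  1  4  5  6  4  2
At index 9 the value is 4.

4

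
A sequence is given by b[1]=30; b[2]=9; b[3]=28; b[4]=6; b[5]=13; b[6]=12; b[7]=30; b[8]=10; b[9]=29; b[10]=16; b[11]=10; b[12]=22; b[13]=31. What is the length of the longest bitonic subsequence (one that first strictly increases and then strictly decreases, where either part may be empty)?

inc[i] = longest strictly increasing subsequence ending at i; dec[i] = longest strictly decreasing subsequence starting at i:
i:      1  2  3  4  5  6  7  8  9 10 11 12 13
b[i]:  30  9 28  6 13 12 30 10 29 16 10 22 31
inc:    1  1  2  1  2  2  3  2  3  3  2  4  5
dec:    5  2  4  1  3  2  4  1  3  2  1  1  1
Best peak at i=7 (value 30): inc=3, dec=4, length 3+4−1 = 6.

6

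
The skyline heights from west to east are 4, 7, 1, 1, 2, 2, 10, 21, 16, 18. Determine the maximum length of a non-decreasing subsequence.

Track the smallest tail for each achievable length (allowing ties):
4 → extends → [4]
7 → extends → [4, 7]
1 → replaces 4 → [1, 7]
1 → replaces 7 → [1, 1]
2 → extends → [1, 1, 2]
2 → extends → [1, 1, 2, 2]
10 → extends → [1, 1, 2, 2, 10]
21 → extends → [1, 1, 2, 2, 10, 21]
16 → replaces 21 → [1, 1, 2, 2, 10, 16]
18 → extends → [1, 1, 2, 2, 10, 16, 18]
Seven tails, so the longest non-decreasing subsequence has length 7 (e.g. 1, 1, 2, 2, 10, 16, 18).

7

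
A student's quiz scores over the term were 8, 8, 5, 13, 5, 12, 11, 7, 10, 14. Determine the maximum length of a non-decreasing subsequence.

Track the smallest tail for each achievable length (allowing ties):
8 → extends → [8]
8 → extends → [8, 8]
5 → replaces 8 → [5, 8]
13 → extends → [5, 8, 13]
5 → replaces 8 → [5, 5, 13]
12 → replaces 13 → [5, 5, 12]
11 → replaces 12 → [5, 5, 11]
7 → replaces 11 → [5, 5, 7]
10 → extends → [5, 5, 7, 10]
14 → extends → [5, 5, 7, 10, 14]
Five tails, so the longest non-decreasing subsequence has length 5 (e.g. 5, 5, 7, 10, 14).

5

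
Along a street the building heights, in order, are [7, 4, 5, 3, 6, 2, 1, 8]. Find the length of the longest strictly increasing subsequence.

4

Track the smallest tail for each achievable length (strict):
7 → extends → [7]
4 → replaces 7 → [4]
5 → extends → [4, 5]
3 → replaces 4 → [3, 5]
6 → extends → [3, 5, 6]
2 → replaces 3 → [2, 5, 6]
1 → replaces 2 → [1, 5, 6]
8 → extends → [1, 5, 6, 8]
Four tails, so the longest strictly increasing subsequence has length 4 (e.g. 4, 5, 6, 8).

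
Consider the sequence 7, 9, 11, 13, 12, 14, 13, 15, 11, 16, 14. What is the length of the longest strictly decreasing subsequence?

Negate each value so 'decreasing' becomes 'increasing', then run patience tails on the negated sequence:
-7 → extends → [-7]
-9 → replaces -7 → [-9]
-11 → replaces -9 → [-11]
-13 → replaces -11 → [-13]
-12 → extends → [-13, -12]
-14 → replaces -13 → [-14, -12]
-13 → replaces -12 → [-14, -13]
-15 → replaces -14 → [-15, -13]
-11 → extends → [-15, -13, -11]
-16 → replaces -15 → [-16, -13, -11]
-14 → replaces -13 → [-16, -14, -11]
Three tails, so the longest strictly decreasing subsequence of the original has length 3.

3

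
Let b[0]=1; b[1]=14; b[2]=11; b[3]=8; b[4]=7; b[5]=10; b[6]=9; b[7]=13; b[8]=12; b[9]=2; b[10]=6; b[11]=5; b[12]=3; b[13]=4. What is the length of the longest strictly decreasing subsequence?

7

Negate each value so 'decreasing' becomes 'increasing', then run patience tails on the negated sequence:
-1 → extends → [-1]
-14 → replaces -1 → [-14]
-11 → extends → [-14, -11]
-8 → extends → [-14, -11, -8]
-7 → extends → [-14, -11, -8, -7]
-10 → replaces -8 → [-14, -11, -10, -7]
-9 → replaces -7 → [-14, -11, -10, -9]
-13 → replaces -11 → [-14, -13, -10, -9]
-12 → replaces -10 → [-14, -13, -12, -9]
-2 → extends → [-14, -13, -12, -9, -2]
-6 → replaces -2 → [-14, -13, -12, -9, -6]
-5 → extends → [-14, -13, -12, -9, -6, -5]
-3 → extends → [-14, -13, -12, -9, -6, -5, -3]
-4 → replaces -3 → [-14, -13, -12, -9, -6, -5, -4]
Seven tails, so the longest strictly decreasing subsequence of the original has length 7.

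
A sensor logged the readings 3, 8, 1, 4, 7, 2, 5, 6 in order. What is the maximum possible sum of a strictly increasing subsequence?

18

Let S[i] be the best sum of a strictly increasing subsequence ending at i:
i:      1  2  3  4  5  6  7  8
a[i]:   3  8  1  4  7  2  5  6
S:      3 11  1  7 14  3 12 18
Maximum is 18 (e.g. 3 + 4 + 5 + 6).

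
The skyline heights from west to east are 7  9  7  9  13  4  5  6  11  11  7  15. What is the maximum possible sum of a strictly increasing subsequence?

Let S[i] be the best sum of a strictly increasing subsequence ending at i:
i:      1  2  3  4  5  6  7  8  9 10 11 12
a[i]:   7  9  7  9 13  4  5  6 11 11  7 15
S:      7 16  7 16 29  4  9 15 27 27 22 44
Maximum is 44 (e.g. 7 + 9 + 13 + 15).

44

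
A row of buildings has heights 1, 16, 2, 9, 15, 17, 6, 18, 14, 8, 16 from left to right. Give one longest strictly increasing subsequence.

1, 2, 9, 15, 17, 18

Patience tails give the LIS length; then backtrack through the dp parents:
1 → extends → [1]
16 → extends → [1, 16]
2 → replaces 16 → [1, 2]
9 → extends → [1, 2, 9]
15 → extends → [1, 2, 9, 15]
17 → extends → [1, 2, 9, 15, 17]
6 → replaces 9 → [1, 2, 6, 15, 17]
18 → extends → [1, 2, 6, 15, 17, 18]
14 → replaces 15 → [1, 2, 6, 14, 17, 18]
8 → replaces 14 → [1, 2, 6, 8, 17, 18]
16 → replaces 17 → [1, 2, 6, 8, 16, 18]
Length 6; one witness is 1, 2, 9, 15, 17, 18.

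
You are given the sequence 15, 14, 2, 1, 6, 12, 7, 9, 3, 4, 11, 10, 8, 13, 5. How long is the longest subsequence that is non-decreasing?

6

Track the smallest tail for each achievable length (allowing ties):
15 → extends → [15]
14 → replaces 15 → [14]
2 → replaces 14 → [2]
1 → replaces 2 → [1]
6 → extends → [1, 6]
12 → extends → [1, 6, 12]
7 → replaces 12 → [1, 6, 7]
9 → extends → [1, 6, 7, 9]
3 → replaces 6 → [1, 3, 7, 9]
4 → replaces 7 → [1, 3, 4, 9]
11 → extends → [1, 3, 4, 9, 11]
10 → replaces 11 → [1, 3, 4, 9, 10]
8 → replaces 9 → [1, 3, 4, 8, 10]
13 → extends → [1, 3, 4, 8, 10, 13]
5 → replaces 8 → [1, 3, 4, 5, 10, 13]
Six tails, so the longest non-decreasing subsequence has length 6 (e.g. 2, 6, 7, 9, 11, 13).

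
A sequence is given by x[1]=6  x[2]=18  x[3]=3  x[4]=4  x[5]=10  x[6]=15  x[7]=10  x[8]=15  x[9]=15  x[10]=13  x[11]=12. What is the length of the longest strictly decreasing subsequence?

4

Let dp[i] be the longest strictly decreasing subsequence ending at i:
i:      1  2  3  4  5  6  7  8  9 10 11
x[i]:   6 18  3  4 10 15 10 15 15 13 12
dp:     1  1  2  2  2  2  3  2  2  3  4
Maximum is 4.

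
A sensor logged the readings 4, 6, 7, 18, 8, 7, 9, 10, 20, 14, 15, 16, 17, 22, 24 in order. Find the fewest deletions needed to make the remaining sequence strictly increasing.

3

Fewest deletions = n − (longest strictly increasing subsequence).
i:      1  2  3  4  5  6  7  8  9 10 11 12 13 14 15
a[i]:   4  6  7 18  8  7  9 10 20 14 15 16 17 22 24
dp:     1  2  3  4  4  3  5  6  7  7  8  9 10 11 12
max dp = 12, so deletions = 15 − 12 = 3.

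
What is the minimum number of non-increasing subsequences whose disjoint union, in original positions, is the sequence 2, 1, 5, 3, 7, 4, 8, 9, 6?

The minimum number of non-increasing subsequences covering a sequence equals the length of its longest strictly increasing subsequence.
LIS length is 5 (e.g. 2, 5, 7, 8, 9), so 5 piles are needed.

5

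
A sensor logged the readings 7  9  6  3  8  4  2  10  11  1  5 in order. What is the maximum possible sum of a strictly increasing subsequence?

37

Let S[i] be the best sum of a strictly increasing subsequence ending at i:
i:      1  2  3  4  5  6  7  8  9 10 11
a[i]:   7  9  6  3  8  4  2 10 11  1  5
S:      7 16  6  3 15  7  2 26 37  1 12
Maximum is 37 (e.g. 7 + 9 + 10 + 11).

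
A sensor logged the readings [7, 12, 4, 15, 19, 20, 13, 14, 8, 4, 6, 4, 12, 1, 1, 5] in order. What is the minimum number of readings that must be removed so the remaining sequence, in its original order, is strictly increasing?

11

Fewest deletions = n − (longest strictly increasing subsequence).
Patience tails:
7 → extends → [7]
12 → extends → [7, 12]
4 → replaces 7 → [4, 12]
15 → extends → [4, 12, 15]
19 → extends → [4, 12, 15, 19]
20 → extends → [4, 12, 15, 19, 20]
13 → replaces 15 → [4, 12, 13, 19, 20]
14 → replaces 19 → [4, 12, 13, 14, 20]
8 → replaces 12 → [4, 8, 13, 14, 20]
4 → already a tail → [4, 8, 13, 14, 20]
6 → replaces 8 → [4, 6, 13, 14, 20]
4 → already a tail → [4, 6, 13, 14, 20]
12 → replaces 13 → [4, 6, 12, 14, 20]
1 → replaces 4 → [1, 6, 12, 14, 20]
1 → already a tail → [1, 6, 12, 14, 20]
5 → replaces 6 → [1, 5, 12, 14, 20]
Longest strictly increasing subsequence has length 5, so deletions = 16 − 5 = 11.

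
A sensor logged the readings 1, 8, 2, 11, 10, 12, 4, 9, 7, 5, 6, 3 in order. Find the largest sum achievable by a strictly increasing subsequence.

Let S[i] be the best sum of a strictly increasing subsequence ending at i:
i:      1  2  3  4  5  6  7  8  9 10 11 12
a[i]:   1  8  2 11 10 12  4  9  7  5  6  3
S:      1  9  3 20 19 32  7 18 14 12 18  6
Maximum is 32 (e.g. 1 + 8 + 11 + 12).

32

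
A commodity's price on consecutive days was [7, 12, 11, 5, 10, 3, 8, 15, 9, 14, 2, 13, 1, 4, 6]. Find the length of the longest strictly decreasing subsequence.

6

Negate each value so 'decreasing' becomes 'increasing', then run patience tails on the negated sequence:
-7 → extends → [-7]
-12 → replaces -7 → [-12]
-11 → extends → [-12, -11]
-5 → extends → [-12, -11, -5]
-10 → replaces -5 → [-12, -11, -10]
-3 → extends → [-12, -11, -10, -3]
-8 → replaces -3 → [-12, -11, -10, -8]
-15 → replaces -12 → [-15, -11, -10, -8]
-9 → replaces -8 → [-15, -11, -10, -9]
-14 → replaces -11 → [-15, -14, -10, -9]
-2 → extends → [-15, -14, -10, -9, -2]
-13 → replaces -10 → [-15, -14, -13, -9, -2]
-1 → extends → [-15, -14, -13, -9, -2, -1]
-4 → replaces -2 → [-15, -14, -13, -9, -4, -1]
-6 → replaces -4 → [-15, -14, -13, -9, -6, -1]
Six tails, so the longest strictly decreasing subsequence of the original has length 6.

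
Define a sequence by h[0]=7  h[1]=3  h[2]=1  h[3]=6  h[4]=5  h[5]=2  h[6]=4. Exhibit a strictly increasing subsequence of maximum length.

1, 2, 4

Patience tails give the LIS length; then backtrack through the dp parents:
7 → extends → [7]
3 → replaces 7 → [3]
1 → replaces 3 → [1]
6 → extends → [1, 6]
5 → replaces 6 → [1, 5]
2 → replaces 5 → [1, 2]
4 → extends → [1, 2, 4]
Length 3; one witness is 1, 2, 4.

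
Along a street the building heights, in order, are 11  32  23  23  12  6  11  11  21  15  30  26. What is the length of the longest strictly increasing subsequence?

Track the smallest tail for each achievable length (strict):
11 → extends → [11]
32 → extends → [11, 32]
23 → replaces 32 → [11, 23]
23 → already a tail → [11, 23]
12 → replaces 23 → [11, 12]
6 → replaces 11 → [6, 12]
11 → replaces 12 → [6, 11]
11 → already a tail → [6, 11]
21 → extends → [6, 11, 21]
15 → replaces 21 → [6, 11, 15]
30 → extends → [6, 11, 15, 30]
26 → replaces 30 → [6, 11, 15, 26]
Four tails, so the longest strictly increasing subsequence has length 4 (e.g. 11, 12, 21, 30).

4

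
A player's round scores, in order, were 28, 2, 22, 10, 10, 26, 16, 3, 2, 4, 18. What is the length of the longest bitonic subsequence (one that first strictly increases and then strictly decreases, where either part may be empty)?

inc[i] = longest strictly increasing subsequence ending at i; dec[i] = longest strictly decreasing subsequence starting at i:
i:      1  2  3  4  5  6  7  8  9 10 11
a[i]:  28  2 22 10 10 26 16  3  2  4 18
inc:    1  1  2  2  2  3  3  2  1  3  4
dec:    5  1  4  3  3  4  3  2  1  1  1
Best peak at i=6 (value 26): inc=3, dec=4, length 3+4−1 = 6.

6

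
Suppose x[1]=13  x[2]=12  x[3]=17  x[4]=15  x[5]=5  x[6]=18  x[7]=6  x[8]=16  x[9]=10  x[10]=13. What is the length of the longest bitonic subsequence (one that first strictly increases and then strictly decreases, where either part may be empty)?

5

inc[i] = longest strictly increasing subsequence ending at i; dec[i] = longest strictly decreasing subsequence starting at i:
i:      1  2  3  4  5  6  7  8  9 10
x[i]:  13 12 17 15  5 18  6 16 10 13
inc:    1  1  2  2  1  3  2  3  3  4
dec:    3  2  3  2  1  3  1  2  1  1
Best peak at i=6 (value 18): inc=3, dec=3, length 3+3−1 = 5.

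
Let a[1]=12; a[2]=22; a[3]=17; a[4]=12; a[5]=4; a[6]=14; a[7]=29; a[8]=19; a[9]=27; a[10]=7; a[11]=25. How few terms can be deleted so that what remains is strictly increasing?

Fewest deletions = n − (longest strictly increasing subsequence).
i:      1  2  3  4  5  6  7  8  9 10 11
a[i]:  12 22 17 12  4 14 29 19 27  7 25
dp:     1  2  2  1  1  2  3  3  4  2  4
max dp = 4, so deletions = 11 − 4 = 7.

7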